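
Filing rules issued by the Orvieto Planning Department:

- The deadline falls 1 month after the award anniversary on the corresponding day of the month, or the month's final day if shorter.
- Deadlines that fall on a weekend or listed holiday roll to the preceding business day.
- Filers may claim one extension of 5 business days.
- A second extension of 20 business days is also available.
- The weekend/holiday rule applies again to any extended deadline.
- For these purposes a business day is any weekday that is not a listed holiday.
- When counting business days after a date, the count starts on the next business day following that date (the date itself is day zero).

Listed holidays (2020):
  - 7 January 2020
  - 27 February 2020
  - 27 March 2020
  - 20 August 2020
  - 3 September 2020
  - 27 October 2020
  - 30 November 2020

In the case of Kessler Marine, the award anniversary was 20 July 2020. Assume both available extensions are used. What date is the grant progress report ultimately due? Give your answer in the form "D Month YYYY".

25 September 2020

Moving 1 month forward from 20 July 2020 on the corresponding day gives 20 August 2020.
20 August 2020 is a listed holiday, so it moves to the preceding business day, 19 August 2020 (Wednesday).
The 5-business-day extension runs from 19 August 2020 to 27 August 2020.
Since 27 August 2020 is a Thursday and not a holiday, the date is unchanged.
Counting 20 further business days from 27 August 2020 reaches 25 September 2020.
Since 25 September 2020 is a Friday and not a holiday, the date is unchanged.
Final deadline: 25 September 2020.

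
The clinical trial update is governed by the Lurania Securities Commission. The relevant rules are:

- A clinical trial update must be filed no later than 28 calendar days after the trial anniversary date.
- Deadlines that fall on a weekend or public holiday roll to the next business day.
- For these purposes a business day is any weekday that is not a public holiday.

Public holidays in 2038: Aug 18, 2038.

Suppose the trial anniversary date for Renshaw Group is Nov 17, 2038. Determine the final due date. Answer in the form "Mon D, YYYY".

Trigger date Nov 17, 2038 + 28 calendar days = Dec 15, 2038.
Since Dec 15, 2038 is a Wednesday and not a holiday, the date is unchanged.
Deadline: Dec 15, 2038.

Dec 15, 2038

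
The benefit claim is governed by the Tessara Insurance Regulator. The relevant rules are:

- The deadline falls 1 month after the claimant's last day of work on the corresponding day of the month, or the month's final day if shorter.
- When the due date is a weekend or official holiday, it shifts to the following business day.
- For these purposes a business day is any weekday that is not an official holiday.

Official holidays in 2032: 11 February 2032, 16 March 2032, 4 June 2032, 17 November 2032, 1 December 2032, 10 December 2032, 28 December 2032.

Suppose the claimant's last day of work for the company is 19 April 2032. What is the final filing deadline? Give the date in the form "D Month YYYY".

Moving 1 month forward from 19 April 2032 on the corresponding day gives 19 May 2032.
Since 19 May 2032 is a Wednesday and not a holiday, the date is unchanged.
The final due date is 19 May 2032.

19 May 2032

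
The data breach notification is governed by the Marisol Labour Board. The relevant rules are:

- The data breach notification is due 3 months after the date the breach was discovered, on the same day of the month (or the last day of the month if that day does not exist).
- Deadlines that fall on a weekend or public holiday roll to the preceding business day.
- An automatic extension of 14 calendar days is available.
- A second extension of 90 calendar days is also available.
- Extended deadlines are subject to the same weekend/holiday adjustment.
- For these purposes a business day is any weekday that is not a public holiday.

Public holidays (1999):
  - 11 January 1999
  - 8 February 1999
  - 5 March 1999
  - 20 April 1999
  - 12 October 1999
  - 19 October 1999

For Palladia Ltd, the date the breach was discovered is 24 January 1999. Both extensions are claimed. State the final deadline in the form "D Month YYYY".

5 August 1999

3 months after 24 January 1999, on the same day of the month, is 24 April 1999.
24 April 1999 is a Saturday; the preceding business day is 23 April 1999 (Friday).
The 14-calendar-day extension moves the deadline from 23 April 1999 to 7 May 1999.
7 May 1999 is a Friday and not a listed holiday, so it stands.
The 90-calendar-day extension moves the deadline from 7 May 1999 to 5 August 1999.
5 August 1999 is a Thursday and not a listed holiday, so it stands.
So the filing is due 5 August 1999.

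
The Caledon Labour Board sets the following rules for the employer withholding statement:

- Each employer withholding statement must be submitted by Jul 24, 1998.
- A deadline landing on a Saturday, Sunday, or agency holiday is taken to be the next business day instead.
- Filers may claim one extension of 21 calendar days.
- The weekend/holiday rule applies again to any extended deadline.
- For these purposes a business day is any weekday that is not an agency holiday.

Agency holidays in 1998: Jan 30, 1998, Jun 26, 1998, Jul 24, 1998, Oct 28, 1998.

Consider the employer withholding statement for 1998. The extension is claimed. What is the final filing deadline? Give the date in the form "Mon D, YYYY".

The stated deadline is Jul 24, 1998.
Jul 24, 1998 is a listed holiday; the next business day is Jul 27, 1998 (Monday).
Applying the 21-calendar-day extension: Jul 27, 1998 + 21 days = Aug 17, 1998.
Aug 17, 1998 (Monday) is already a business day.
Final deadline: Aug 17, 1998.

Aug 17, 1998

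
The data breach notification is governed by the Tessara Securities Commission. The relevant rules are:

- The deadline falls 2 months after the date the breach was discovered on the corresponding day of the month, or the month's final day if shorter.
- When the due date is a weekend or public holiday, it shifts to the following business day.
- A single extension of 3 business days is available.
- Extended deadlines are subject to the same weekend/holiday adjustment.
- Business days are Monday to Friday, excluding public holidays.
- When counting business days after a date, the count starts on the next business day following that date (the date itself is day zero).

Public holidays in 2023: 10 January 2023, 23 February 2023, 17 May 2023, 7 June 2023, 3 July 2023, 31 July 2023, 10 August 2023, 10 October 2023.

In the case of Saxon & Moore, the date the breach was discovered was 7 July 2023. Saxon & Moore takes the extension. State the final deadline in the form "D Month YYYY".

12 September 2023

2 months after 7 July 2023, on the same day of the month, is 7 September 2023.
7 September 2023 (Thursday) is already a business day.
The 3-business-day extension runs from 7 September 2023 to 12 September 2023.
12 September 2023 is a Tuesday and not a listed holiday, so it stands.
So the filing is due 12 September 2023.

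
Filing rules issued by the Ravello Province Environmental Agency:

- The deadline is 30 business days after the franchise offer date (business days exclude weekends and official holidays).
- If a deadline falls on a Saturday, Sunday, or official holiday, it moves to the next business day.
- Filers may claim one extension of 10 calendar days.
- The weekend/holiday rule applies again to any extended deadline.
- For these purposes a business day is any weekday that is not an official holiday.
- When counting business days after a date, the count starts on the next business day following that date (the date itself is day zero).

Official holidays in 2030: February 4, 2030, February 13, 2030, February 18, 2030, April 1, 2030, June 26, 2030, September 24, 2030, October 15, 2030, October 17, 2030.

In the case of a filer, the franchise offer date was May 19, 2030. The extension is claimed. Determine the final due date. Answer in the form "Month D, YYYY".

July 11, 2030

Starting the day after May 19, 2030 and counting 30 business days lands on July 1, 2030.
July 1, 2030 (Monday) is already a business day.
Applying the 10-calendar-day extension: July 1, 2030 + 10 days = July 11, 2030.
July 11, 2030 falls on a Thursday, which is a business day, so no adjustment is needed.
Deadline: July 11, 2030.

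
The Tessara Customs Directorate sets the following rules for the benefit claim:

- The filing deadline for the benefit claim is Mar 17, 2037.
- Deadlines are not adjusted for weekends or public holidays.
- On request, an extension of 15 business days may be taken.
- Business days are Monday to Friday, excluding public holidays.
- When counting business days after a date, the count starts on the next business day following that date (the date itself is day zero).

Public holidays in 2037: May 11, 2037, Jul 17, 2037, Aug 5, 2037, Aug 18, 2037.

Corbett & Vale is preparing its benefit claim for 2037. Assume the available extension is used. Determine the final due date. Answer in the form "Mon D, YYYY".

Start from the fixed due date, Mar 17, 2037.
Mar 17, 2037 falls on a Tuesday. The rules make no weekend/holiday allowance, so it remains Mar 17, 2037.
The 15-business-day extension runs from Mar 17, 2037 to Apr 7, 2037.
Apr 7, 2037 falls on a Tuesday. The rules make no weekend/holiday allowance, so it remains Apr 7, 2037.
So the filing is due Apr 7, 2037.

Apr 7, 2037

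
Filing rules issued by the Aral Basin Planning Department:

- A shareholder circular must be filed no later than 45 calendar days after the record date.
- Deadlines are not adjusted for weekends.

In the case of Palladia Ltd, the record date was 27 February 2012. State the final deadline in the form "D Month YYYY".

12 April 2012

Trigger date 27 February 2012 + 45 calendar days = 12 April 2012.
12 April 2012 falls on a Thursday. The rules make no weekend/holiday allowance, so it remains 12 April 2012.
So the filing is due 12 April 2012.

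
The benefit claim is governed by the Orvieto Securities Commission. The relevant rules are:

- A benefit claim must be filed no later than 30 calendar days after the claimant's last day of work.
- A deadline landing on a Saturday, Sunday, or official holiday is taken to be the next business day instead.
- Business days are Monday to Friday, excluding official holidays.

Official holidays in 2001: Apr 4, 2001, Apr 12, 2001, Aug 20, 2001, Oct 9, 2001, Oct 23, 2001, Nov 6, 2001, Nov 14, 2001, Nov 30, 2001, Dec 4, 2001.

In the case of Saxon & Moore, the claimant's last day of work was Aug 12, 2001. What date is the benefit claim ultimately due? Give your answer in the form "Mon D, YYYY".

Sep 11, 2001

Adding 30 calendar days to Aug 12, 2001 gives Sep 11, 2001.
Sep 11, 2001 (Tuesday) is already a business day.
Final deadline: Sep 11, 2001.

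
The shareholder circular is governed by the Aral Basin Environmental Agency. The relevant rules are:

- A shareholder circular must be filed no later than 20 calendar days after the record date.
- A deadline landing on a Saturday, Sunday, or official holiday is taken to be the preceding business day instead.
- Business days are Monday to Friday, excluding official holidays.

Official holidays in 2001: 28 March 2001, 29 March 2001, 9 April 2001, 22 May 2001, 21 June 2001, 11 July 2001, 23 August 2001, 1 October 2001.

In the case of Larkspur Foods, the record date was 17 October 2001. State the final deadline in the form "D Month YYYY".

Trigger date 17 October 2001 + 20 calendar days = 6 November 2001.
Since 6 November 2001 is a Tuesday and not a holiday, the date is unchanged.
So the filing is due 6 November 2001.

6 November 2001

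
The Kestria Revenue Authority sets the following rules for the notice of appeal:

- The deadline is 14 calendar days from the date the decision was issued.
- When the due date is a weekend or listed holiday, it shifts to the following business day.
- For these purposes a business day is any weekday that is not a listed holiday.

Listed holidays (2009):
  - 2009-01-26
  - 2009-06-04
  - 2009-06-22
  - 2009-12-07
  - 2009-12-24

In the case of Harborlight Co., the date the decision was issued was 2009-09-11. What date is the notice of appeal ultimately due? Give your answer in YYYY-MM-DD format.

From 2009-09-11, 14 calendar days later is 2009-09-25.
2009-09-25 falls on a Friday, which is a business day, so no adjustment is needed.
Final deadline: 2009-09-25.

2009-09-25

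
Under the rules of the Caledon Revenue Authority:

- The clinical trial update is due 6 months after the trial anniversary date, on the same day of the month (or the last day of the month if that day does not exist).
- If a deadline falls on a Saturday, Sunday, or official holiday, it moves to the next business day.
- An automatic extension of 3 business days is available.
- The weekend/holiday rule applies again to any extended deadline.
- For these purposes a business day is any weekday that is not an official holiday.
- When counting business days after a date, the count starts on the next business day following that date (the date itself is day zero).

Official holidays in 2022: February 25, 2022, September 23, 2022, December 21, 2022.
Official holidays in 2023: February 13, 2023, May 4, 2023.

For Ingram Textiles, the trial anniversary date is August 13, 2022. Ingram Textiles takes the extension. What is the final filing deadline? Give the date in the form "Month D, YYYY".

Moving 6 months forward from August 13, 2022 on the corresponding day gives February 13, 2023.
February 13, 2023 falls on a listed holiday. Rolling to the next business day gives February 14, 2023, a Tuesday.
Applying the 3-business-day extension: 3 business days after February 14, 2023 is February 17, 2023.
February 17, 2023 is a Friday and not a listed holiday, so it stands.
The final due date is February 17, 2023.

February 17, 2023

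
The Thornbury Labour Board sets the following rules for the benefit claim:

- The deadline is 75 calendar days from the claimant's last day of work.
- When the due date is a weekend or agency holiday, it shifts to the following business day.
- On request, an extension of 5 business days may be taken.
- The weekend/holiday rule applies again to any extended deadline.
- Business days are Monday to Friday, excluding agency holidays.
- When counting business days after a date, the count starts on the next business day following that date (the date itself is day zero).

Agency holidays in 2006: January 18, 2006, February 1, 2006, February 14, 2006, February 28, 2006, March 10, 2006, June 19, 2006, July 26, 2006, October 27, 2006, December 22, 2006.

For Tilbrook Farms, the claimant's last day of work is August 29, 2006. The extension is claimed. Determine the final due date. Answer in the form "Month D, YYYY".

November 20, 2006

From August 29, 2006, 75 calendar days later is November 12, 2006.
November 12, 2006 is a Sunday, so it moves to the next business day, November 13, 2006 (Monday).
Counting 5 further business days from November 13, 2006 reaches November 20, 2006.
November 20, 2006 falls on a Monday, which is a business day, so no adjustment is needed.
Final deadline: November 20, 2006.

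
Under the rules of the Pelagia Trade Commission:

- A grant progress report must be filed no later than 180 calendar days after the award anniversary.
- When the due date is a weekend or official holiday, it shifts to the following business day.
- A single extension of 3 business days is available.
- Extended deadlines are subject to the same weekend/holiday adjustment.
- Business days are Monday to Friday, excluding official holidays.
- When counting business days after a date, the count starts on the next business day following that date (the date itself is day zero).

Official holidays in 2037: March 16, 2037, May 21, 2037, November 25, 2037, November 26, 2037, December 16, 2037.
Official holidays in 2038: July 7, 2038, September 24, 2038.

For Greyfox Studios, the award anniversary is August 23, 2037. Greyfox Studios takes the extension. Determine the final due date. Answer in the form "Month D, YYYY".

Trigger date August 23, 2037 + 180 calendar days = February 19, 2038.
February 19, 2038 (Friday) is already a business day.
Applying the 3-business-day extension: 3 business days after February 19, 2038 is February 24, 2038.
February 24, 2038 falls on a Wednesday, which is a business day, so no adjustment is needed.
Deadline: February 24, 2038.

February 24, 2038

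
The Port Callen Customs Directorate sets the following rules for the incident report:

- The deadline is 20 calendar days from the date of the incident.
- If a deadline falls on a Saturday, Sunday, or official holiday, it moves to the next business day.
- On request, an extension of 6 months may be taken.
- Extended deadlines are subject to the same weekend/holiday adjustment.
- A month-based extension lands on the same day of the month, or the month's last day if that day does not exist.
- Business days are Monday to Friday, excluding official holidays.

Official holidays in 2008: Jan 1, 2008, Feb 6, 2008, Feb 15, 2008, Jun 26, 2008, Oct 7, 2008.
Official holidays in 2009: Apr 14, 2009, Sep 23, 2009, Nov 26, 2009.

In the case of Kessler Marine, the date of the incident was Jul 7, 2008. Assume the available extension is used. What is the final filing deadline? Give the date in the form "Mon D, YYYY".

Jan 28, 2009

From Jul 7, 2008, 20 calendar days later is Jul 27, 2008.
Jul 27, 2008 is a Sunday, so it moves to the next business day, Jul 28, 2008 (Monday).
Add 6 months to Jul 28, 2008: Jan 28, 2009.
Since Jan 28, 2009 is a Wednesday and not a holiday, the date is unchanged.
Final deadline: Jan 28, 2009.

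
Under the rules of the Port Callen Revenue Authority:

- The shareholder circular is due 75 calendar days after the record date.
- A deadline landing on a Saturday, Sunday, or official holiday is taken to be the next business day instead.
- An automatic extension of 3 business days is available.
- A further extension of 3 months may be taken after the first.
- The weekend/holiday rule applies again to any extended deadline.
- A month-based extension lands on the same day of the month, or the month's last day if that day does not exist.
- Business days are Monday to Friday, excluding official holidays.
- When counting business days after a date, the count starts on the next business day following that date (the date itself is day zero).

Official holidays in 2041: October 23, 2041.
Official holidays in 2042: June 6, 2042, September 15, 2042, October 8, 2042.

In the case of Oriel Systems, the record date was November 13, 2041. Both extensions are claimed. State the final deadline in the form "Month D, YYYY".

April 30, 2042

75 calendar days after November 13, 2041 is January 27, 2042.
Since January 27, 2042 is a Monday and not a holiday, the date is unchanged.
Counting 3 further business days from January 27, 2042 reaches January 30, 2042.
January 30, 2042 falls on a Thursday, which is a business day, so no adjustment is needed.
Add 3 months to January 30, 2042: April 30, 2042.
April 30, 2042 is a Wednesday and not a listed holiday, so it stands.
Deadline: April 30, 2042.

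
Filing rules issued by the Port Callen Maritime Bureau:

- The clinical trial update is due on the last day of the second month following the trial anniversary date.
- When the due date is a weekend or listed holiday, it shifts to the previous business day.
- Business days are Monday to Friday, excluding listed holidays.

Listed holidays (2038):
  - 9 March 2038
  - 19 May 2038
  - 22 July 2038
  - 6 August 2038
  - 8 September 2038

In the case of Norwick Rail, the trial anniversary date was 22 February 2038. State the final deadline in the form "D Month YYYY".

30 April 2038

2 months after 22 February 2038 falls in April 2038; the last day of that month is 30 April 2038.
30 April 2038 falls on a Friday, which is a business day, so no adjustment is needed.
Deadline: 30 April 2038.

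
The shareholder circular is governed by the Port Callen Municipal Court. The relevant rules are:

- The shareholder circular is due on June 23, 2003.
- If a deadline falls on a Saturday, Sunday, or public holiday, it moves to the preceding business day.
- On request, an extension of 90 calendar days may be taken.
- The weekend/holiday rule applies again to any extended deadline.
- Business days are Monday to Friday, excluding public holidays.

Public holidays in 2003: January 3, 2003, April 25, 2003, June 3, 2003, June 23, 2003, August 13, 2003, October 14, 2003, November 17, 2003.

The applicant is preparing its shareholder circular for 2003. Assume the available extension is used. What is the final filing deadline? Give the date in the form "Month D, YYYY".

The statutory due date is June 23, 2003.
June 23, 2003 is a listed holiday, so it moves to the preceding business day, June 20, 2003 (Friday).
Add the 90 calendar-day extension to June 20, 2003: September 18, 2003.
September 18, 2003 falls on a Thursday, which is a business day, so no adjustment is needed.
Final deadline: September 18, 2003.

September 18, 2003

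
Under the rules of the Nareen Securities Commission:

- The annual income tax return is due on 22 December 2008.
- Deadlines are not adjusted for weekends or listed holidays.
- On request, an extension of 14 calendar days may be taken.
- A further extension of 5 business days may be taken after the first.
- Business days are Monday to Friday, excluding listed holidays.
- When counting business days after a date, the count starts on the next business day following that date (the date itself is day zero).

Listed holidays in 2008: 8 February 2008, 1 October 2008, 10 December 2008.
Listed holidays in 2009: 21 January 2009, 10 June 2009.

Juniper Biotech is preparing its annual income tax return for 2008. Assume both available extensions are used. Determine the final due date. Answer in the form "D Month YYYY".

The stated deadline is 22 December 2008.
22 December 2008 is a Monday; no weekend or holiday adjustment applies.
The 14-calendar-day extension moves the deadline from 22 December 2008 to 5 January 2009.
5 January 2009 falls on a Monday. The rules make no weekend/holiday allowance, so it remains 5 January 2009.
Applying the 5-business-day extension: 5 business days after 5 January 2009 is 12 January 2009.
No adjustment is made for weekends or holidays, so 12 January 2009 stands.
So the filing is due 12 January 2009.

12 January 2009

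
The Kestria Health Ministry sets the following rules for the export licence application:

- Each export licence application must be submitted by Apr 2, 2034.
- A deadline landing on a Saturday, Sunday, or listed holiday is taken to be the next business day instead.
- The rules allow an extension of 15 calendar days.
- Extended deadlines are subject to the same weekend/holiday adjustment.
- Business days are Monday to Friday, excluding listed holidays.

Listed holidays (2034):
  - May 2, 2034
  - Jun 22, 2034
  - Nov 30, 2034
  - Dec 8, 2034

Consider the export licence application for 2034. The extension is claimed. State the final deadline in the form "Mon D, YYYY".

Apr 18, 2034

Start from the fixed due date, Apr 2, 2034.
Apr 2, 2034 is a Sunday, so it moves to the next business day, Apr 3, 2034 (Monday).
Add the 15 calendar-day extension to Apr 3, 2034: Apr 18, 2034.
Apr 18, 2034 falls on a Tuesday, which is a business day, so no adjustment is needed.
So the filing is due Apr 18, 2034.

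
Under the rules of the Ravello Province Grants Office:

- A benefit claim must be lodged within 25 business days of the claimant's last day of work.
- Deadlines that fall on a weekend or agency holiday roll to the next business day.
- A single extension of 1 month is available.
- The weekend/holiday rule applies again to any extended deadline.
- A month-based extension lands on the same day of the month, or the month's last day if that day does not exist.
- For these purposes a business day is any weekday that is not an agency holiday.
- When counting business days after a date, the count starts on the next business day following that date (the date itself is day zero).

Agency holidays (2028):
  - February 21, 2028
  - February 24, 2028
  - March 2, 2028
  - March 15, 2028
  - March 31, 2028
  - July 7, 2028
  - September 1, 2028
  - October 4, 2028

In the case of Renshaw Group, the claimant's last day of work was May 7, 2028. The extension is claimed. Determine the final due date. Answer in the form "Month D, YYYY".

July 10, 2028

25 business days after May 7, 2028, excluding weekends and holidays, is June 9, 2028.
Since June 9, 2028 is a Friday and not a holiday, the date is unchanged.
Applying the 1 month extension: 1 month after June 9, 2028 is July 9, 2028.
July 9, 2028 is a Sunday; the next business day is July 10, 2028 (Monday).
The final due date is July 10, 2028.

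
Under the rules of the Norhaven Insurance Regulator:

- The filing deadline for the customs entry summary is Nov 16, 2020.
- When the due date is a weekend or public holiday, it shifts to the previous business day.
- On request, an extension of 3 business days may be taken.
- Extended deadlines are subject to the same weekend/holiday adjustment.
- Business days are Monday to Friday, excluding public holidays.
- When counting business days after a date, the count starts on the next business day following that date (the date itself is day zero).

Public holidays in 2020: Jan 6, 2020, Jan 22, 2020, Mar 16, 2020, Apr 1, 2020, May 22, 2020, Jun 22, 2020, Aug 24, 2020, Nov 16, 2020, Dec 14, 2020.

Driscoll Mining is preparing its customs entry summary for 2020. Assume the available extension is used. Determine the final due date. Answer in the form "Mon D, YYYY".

Nov 19, 2020

The statutory due date is Nov 16, 2020.
Nov 16, 2020 falls on a listed holiday. Rolling to the preceding business day gives Nov 13, 2020, a Friday.
The 3-business-day extension runs from Nov 13, 2020 to Nov 19, 2020.
Nov 19, 2020 (Thursday) is already a business day.
So the filing is due Nov 19, 2020.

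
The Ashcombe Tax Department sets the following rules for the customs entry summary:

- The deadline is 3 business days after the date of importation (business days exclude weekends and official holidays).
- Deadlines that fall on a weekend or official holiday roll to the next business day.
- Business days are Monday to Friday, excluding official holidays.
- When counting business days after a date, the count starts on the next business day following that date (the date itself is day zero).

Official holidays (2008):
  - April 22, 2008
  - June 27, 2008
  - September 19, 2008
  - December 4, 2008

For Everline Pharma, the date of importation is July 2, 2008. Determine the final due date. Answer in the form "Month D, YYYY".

Counting 3 business days after July 2, 2008 (skipping weekends and listed holidays) reaches July 7, 2008.
July 7, 2008 is a Monday and not a listed holiday, so it stands.
So the filing is due July 7, 2008.

July 7, 2008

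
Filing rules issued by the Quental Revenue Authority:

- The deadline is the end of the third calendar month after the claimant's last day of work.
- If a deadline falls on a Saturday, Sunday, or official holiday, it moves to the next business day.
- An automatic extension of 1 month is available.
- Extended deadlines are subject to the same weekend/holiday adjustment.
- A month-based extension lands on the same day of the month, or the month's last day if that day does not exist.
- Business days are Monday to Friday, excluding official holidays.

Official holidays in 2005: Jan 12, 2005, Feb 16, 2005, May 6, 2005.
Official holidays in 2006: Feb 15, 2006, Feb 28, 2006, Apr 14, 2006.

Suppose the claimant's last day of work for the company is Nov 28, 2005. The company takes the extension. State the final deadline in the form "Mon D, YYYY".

Apr 3, 2006

3 months after Nov 28, 2005 is February 2006; that month ends on Feb 28, 2006.
Feb 28, 2006 falls on a listed holiday. Rolling to the next business day gives Mar 1, 2006, a Wednesday.
Applying the 1 month extension: 1 month after Mar 1, 2006 is Apr 1, 2006.
Because Apr 1, 2006 is a Saturday, the deadline becomes Apr 3, 2006 (Monday).
Deadline: Apr 3, 2006.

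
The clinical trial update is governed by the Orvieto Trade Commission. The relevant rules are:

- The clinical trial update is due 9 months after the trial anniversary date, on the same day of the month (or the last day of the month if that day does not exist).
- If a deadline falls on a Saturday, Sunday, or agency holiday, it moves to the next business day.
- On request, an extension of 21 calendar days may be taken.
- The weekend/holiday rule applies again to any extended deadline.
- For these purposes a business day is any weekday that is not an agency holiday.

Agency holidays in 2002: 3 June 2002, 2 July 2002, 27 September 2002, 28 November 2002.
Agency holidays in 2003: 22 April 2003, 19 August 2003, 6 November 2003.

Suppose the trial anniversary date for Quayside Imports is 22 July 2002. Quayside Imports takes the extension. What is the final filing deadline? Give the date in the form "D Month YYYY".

9 months after 22 July 2002, on the same day of the month, is 22 April 2003.
Because 22 April 2003 is a listed holiday, the deadline becomes 23 April 2003 (Wednesday).
Applying the 21-calendar-day extension: 23 April 2003 + 21 days = 14 May 2003.
14 May 2003 falls on a Wednesday, which is a business day, so no adjustment is needed.
The final due date is 14 May 2003.

14 May 2003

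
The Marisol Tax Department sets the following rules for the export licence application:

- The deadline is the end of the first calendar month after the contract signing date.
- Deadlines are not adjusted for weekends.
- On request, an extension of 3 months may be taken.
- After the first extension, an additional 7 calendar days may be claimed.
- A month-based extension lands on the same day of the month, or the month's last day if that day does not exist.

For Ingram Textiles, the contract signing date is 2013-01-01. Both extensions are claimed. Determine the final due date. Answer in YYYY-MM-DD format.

2013-06-04

The first month after 2013-01-01 is February 2013, whose last day is 2013-02-28.
2013-02-28 is a Thursday; no weekend or holiday adjustment applies.
The 3 months extension carries 2013-02-28 to 2013-05-28.
2013-05-28 falls on a Tuesday. The rules make no weekend/holiday allowance, so it remains 2013-05-28.
With the 7-day extension, 2013-05-28 becomes 2013-06-04.
2013-06-04 falls on a Tuesday. The rules make no weekend/holiday allowance, so it remains 2013-06-04.
So the filing is due 2013-06-04.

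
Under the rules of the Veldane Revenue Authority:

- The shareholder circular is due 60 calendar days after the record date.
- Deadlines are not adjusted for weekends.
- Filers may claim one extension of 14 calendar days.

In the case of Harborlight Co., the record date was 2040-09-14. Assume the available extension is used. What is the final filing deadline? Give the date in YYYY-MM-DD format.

2040-11-27

60 calendar days after 2040-09-14 is 2040-11-13.
2040-11-13 falls on a Tuesday. The rules make no weekend/holiday allowance, so it remains 2040-11-13.
The 14-calendar-day extension moves the deadline from 2040-11-13 to 2040-11-27.
2040-11-27 is a Tuesday; no weekend or holiday adjustment applies.
Deadline: 2040-11-27.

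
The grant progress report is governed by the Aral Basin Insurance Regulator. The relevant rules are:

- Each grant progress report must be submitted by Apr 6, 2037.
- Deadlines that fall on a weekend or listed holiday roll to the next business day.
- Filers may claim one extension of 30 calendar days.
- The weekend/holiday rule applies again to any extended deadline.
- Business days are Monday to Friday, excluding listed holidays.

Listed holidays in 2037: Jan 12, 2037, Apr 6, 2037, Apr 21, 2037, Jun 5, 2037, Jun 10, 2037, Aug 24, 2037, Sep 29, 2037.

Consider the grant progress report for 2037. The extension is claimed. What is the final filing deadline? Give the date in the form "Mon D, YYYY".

Start from the fixed due date, Apr 6, 2037.
Apr 6, 2037 is a listed holiday, so it moves to the next business day, Apr 7, 2037 (Tuesday).
The 30-calendar-day extension moves the deadline from Apr 7, 2037 to May 7, 2037.
Since May 7, 2037 is a Thursday and not a holiday, the date is unchanged.
So the filing is due May 7, 2037.

May 7, 2037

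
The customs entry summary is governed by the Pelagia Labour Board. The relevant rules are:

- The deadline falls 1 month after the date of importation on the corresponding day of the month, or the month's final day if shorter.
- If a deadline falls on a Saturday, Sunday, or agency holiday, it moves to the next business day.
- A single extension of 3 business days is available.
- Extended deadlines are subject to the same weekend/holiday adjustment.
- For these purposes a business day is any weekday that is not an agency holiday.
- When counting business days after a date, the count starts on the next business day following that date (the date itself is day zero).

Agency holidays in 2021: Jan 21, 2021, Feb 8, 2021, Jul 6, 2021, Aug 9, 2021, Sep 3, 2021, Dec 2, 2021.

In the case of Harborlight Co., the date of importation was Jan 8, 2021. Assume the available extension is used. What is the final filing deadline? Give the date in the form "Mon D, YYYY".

Moving 1 month forward from Jan 8, 2021 on the corresponding day gives Feb 8, 2021.
Feb 8, 2021 falls on a listed holiday. Rolling to the next business day gives Feb 9, 2021, a Tuesday.
Counting 3 further business days from Feb 9, 2021 reaches Feb 12, 2021.
Feb 12, 2021 is a Friday and not a listed holiday, so it stands.
Final deadline: Feb 12, 2021.

Feb 12, 2021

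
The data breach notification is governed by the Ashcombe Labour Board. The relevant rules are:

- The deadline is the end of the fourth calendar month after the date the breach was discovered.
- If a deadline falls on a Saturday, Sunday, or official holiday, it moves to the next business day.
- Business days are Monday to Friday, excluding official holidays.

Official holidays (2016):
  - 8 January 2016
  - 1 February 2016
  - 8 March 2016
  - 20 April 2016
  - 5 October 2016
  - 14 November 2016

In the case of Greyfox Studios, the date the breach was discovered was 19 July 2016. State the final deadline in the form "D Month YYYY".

30 November 2016

4 months after 19 July 2016 is November 2016; that month ends on 30 November 2016.
30 November 2016 falls on a Wednesday, which is a business day, so no adjustment is needed.
The final due date is 30 November 2016.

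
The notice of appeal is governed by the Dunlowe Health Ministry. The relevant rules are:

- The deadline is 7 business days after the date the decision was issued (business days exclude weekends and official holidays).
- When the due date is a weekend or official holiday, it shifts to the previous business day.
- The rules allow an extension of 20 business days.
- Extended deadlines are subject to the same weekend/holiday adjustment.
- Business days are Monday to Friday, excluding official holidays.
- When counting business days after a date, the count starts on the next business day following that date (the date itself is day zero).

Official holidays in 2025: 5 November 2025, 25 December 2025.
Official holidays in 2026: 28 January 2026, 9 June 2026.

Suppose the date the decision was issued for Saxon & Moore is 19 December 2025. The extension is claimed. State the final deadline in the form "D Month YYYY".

Counting 7 business days after 19 December 2025 (skipping weekends and listed holidays) reaches 31 December 2025.
31 December 2025 (Wednesday) is already a business day.
Counting 20 further business days from 31 December 2025 reaches 29 January 2026.
29 January 2026 is a Thursday and not a listed holiday, so it stands.
Deadline: 29 January 2026.

29 January 2026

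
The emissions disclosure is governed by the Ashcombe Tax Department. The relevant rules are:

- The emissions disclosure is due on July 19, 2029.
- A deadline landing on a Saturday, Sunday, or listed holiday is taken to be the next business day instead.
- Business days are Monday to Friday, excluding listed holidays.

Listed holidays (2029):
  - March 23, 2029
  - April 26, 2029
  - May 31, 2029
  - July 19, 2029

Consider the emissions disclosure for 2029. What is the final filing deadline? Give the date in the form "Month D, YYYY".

Start from the fixed due date, July 19, 2029.
Because July 19, 2029 is a listed holiday, the deadline becomes July 20, 2029 (Friday).
The final due date is July 20, 2029.

July 20, 2029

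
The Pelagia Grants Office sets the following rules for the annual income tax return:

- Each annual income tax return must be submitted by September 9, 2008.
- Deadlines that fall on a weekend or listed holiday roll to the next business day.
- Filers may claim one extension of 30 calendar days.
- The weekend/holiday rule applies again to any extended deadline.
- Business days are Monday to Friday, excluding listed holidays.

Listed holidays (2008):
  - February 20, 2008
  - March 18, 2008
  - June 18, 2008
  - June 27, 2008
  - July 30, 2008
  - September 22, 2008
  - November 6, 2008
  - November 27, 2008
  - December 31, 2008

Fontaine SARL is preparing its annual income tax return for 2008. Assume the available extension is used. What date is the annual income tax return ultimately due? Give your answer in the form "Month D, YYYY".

Start from the fixed due date, September 9, 2008.
September 9, 2008 falls on a Tuesday, which is a business day, so no adjustment is needed.
The 30-calendar-day extension moves the deadline from September 9, 2008 to October 9, 2008.
October 9, 2008 (Thursday) is already a business day.
The final due date is October 9, 2008.

October 9, 2008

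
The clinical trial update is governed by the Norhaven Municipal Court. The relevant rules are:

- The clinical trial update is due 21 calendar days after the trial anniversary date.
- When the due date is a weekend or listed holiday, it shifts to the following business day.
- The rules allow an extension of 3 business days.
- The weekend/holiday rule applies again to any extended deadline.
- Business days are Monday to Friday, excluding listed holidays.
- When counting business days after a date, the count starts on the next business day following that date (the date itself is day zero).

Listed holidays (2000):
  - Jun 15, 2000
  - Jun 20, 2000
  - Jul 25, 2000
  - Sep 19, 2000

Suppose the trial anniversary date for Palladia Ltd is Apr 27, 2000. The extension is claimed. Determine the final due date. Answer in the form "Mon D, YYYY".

May 23, 2000

From Apr 27, 2000, 21 calendar days later is May 18, 2000.
May 18, 2000 falls on a Thursday, which is a business day, so no adjustment is needed.
Applying the 3-business-day extension: 3 business days after May 18, 2000 is May 23, 2000.
May 23, 2000 (Tuesday) is already a business day.
The final due date is May 23, 2000.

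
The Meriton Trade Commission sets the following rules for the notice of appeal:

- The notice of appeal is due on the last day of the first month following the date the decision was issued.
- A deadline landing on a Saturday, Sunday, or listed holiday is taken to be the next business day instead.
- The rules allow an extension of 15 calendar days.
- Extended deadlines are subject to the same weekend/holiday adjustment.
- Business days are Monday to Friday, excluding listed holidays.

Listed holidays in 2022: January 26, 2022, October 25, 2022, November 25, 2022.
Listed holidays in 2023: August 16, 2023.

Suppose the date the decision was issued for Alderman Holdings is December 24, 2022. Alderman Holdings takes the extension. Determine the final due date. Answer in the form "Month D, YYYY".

1 month after December 24, 2022 falls in January 2023; the last day of that month is January 31, 2023.
January 31, 2023 is a Tuesday and not a listed holiday, so it stands.
With the 15-day extension, January 31, 2023 becomes February 15, 2023.
Since February 15, 2023 is a Wednesday and not a holiday, the date is unchanged.
Final deadline: February 15, 2023.

February 15, 2023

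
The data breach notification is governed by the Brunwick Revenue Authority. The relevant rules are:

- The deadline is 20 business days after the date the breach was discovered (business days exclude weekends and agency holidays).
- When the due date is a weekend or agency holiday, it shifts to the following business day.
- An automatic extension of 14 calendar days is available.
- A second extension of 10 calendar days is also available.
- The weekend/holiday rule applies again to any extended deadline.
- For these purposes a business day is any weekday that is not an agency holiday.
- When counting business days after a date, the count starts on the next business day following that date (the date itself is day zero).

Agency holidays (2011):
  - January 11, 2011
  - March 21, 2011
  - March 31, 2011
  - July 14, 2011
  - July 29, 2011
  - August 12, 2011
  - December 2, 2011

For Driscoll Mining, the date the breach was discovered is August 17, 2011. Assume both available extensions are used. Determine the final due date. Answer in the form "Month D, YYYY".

October 10, 2011

20 business days after August 17, 2011, excluding weekends and holidays, is September 14, 2011.
Since September 14, 2011 is a Wednesday and not a holiday, the date is unchanged.
Applying the 14-calendar-day extension: September 14, 2011 + 14 days = September 28, 2011.
September 28, 2011 falls on a Wednesday, which is a business day, so no adjustment is needed.
Applying the 10-calendar-day extension: September 28, 2011 + 10 days = October 8, 2011.
October 8, 2011 is a Saturday; the next business day is October 10, 2011 (Monday).
Deadline: October 10, 2011.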